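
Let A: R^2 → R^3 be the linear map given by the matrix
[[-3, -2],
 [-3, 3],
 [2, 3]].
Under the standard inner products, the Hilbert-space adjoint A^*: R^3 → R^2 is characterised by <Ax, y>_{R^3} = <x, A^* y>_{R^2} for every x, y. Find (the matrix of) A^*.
A^* = A^T =
[[-3, -3, 2],
 [-2, 3, 3]]

For real matrices with standard dot products, the defining identity <Ax, y> = <x, A^* y> gives (Ax)^T y = x^T (A^*) y, i.e. x^T A^T y = x^T (A^*) y. Since this holds for all x, y, we must have A^* = A^T. Therefore
A^* =
[[-3, -3, 2],
 [-2, 3, 3]].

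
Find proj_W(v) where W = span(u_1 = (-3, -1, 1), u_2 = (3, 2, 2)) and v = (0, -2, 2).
proj_W(v) = (-48/53, 2/53, 70/53)

Set up U = [u_1 | ... | u_2] ∈ R^(3×2). The projector onto W = col(U) is P = U (U^T U)^(-1) U^T.
Compute U^T U =
  [11, -9]
  [-9, 17],
and U^T v = (4, 0).
Solve U^T U · c = U^T v for the coefficients: c = (34/53, 18/53). The projection is proj_W(v) = U c.
Check: (v - proj_W(v)) · u_1 = 0  (should be 0).
Check: (v - proj_W(v)) · u_2 = 0  (should be 0).
Result: proj_W(v) = (-48/53, 2/53, 70/53).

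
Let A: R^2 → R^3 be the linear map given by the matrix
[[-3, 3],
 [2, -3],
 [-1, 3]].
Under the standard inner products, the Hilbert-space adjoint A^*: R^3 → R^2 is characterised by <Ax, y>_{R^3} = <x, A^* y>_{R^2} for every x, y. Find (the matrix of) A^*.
A^* = A^T =
[[-3, 2, -1],
 [3, -3, 3]]

For real matrices with standard dot products, the defining identity <Ax, y> = <x, A^* y> gives (Ax)^T y = x^T (A^*) y, i.e. x^T A^T y = x^T (A^*) y. Since this holds for all x, y, we must have A^* = A^T. Therefore
A^* =
[[-3, 2, -1],
 [3, -3, 3]].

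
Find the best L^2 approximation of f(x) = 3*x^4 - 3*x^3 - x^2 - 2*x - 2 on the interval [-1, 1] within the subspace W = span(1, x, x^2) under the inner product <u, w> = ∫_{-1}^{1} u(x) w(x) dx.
g(x) = 11*x^2/7 - 19*x/5 - 79/35

The best approximation g ∈ W is the orthogonal projection of f onto W. Writing g = a_0 + a_1 x + a_2 x^2, the coefficients solve the normal equations G · a = b where
  G_{ij} = <φ_i, φ_j> and b_i = <f, φ_i>, with φ_0 = 1, φ_1 = x, φ_2 = x^2.
G =
  [2, 0, 2/3]
  [0, 2/3, 0]
  [2/3, 0, 2/5],
b = (-52/15, -38/15, -92/105).
Solving gives a_0 = -79/35, a_1 = -19/5, a_2 = 11/7, so
  g(x) = 11*x^2/7 - 19*x/5 - 79/35.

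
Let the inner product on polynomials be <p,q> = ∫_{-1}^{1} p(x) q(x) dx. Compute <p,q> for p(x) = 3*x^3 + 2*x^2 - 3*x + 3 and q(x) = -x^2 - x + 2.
<p,q> = 38/3

Expand the product: p(x)·q(x) = -3*x^5 - 5*x^4 + 7*x^3 + 4*x^2 - 9*x + 6.
∫_{-1}^{1} of each monomial x^k gives [2/(k+1) if k even, 0 if k odd]. Integrating term-by-term (or equivalently evaluating the antiderivative F(x) = -x^6/2 - x^5 + 7*x^4/4 + 4*x^3/3 - 9*x^2/2 + 6*x at the endpoints):
  F(1) − F(−1) = 37/12 − (-115/12) = 38/3.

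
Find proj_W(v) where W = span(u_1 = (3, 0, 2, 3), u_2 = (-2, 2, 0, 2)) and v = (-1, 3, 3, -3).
proj_W(v) = (-38/33, 1/3, -6/11, -16/33)

Set up U = [u_1 | ... | u_2] ∈ R^(4×2). The projector onto W = col(U) is P = U (U^T U)^(-1) U^T.
Compute U^T U =
  [22, 0]
  [0, 12],
and U^T v = (-6, 2).
Solve U^T U · c = U^T v for the coefficients: c = (-3/11, 1/6). The projection is proj_W(v) = U c.
Check: (v - proj_W(v)) · u_1 = 0  (should be 0).
Check: (v - proj_W(v)) · u_2 = 0  (should be 0).
Result: proj_W(v) = (-38/33, 1/3, -6/11, -16/33).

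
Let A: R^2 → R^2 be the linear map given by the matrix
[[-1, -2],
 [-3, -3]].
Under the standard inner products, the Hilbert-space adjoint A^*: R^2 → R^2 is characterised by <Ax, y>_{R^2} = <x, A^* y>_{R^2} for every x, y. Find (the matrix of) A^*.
A^* = A^T =
[[-1, -3],
 [-2, -3]]

For real matrices with standard dot products, the defining identity <Ax, y> = <x, A^* y> gives (Ax)^T y = x^T (A^*) y, i.e. x^T A^T y = x^T (A^*) y. Since this holds for all x, y, we must have A^* = A^T. Therefore
A^* =
[[-1, -3],
 [-2, -3]].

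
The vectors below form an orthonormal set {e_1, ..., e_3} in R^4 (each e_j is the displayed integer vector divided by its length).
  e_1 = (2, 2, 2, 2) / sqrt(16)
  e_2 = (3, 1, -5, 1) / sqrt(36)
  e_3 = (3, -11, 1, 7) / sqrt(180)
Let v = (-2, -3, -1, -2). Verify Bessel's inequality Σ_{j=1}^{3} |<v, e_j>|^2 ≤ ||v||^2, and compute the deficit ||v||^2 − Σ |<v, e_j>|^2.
Σ |<v, e_j>|^2 = 89/5; ||v||^2 = 18; deficit = 1/5

Write each e_j = u_j / sqrt(<u_j, u_j>) where u_j is the displayed integer vector. Then <v, e_j> = <v, u_j> / sqrt(<u_j, u_j>), so |<v, e_j>|^2 = <v, u_j>^2 / <u_j, u_j>.
Coefficients: <v, e_1> = -16/sqrt(16), <v, e_2> = -6/sqrt(36), <v, e_3> = 12/sqrt(180).
Square and sum: Σ |<v, e_j>|^2 = 89/5.
Compute ||v||^2 = v·v = 18.
Deficit = 18 − 89/5 = 1/5 ≥ 0, confirming Bessel's inequality. (The deficit equals ||v − Σ <v,e_j> e_j||^2, the squared distance from v to span{e_j}.)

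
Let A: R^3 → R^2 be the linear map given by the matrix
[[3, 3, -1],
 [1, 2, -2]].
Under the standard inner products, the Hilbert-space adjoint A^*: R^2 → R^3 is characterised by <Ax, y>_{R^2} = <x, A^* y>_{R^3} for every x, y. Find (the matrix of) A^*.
A^* = A^T =
[[3, 1],
 [3, 2],
 [-1, -2]]

For real matrices with standard dot products, the defining identity <Ax, y> = <x, A^* y> gives (Ax)^T y = x^T (A^*) y, i.e. x^T A^T y = x^T (A^*) y. Since this holds for all x, y, we must have A^* = A^T. Therefore
A^* =
[[3, 1],
 [3, 2],
 [-1, -2]].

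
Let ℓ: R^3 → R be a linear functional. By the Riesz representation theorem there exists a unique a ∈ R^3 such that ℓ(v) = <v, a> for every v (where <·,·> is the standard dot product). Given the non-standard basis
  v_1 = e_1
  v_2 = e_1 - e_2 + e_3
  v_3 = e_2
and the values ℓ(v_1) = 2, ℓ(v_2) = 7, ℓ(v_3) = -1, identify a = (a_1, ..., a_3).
a = (2, -1, 4)

Write a = (a_1, ..., a_3) in the standard basis. For each basis vector v_i, ℓ(v_i) = <v_i, a> is a linear equation in the a_j's. Collect the n equations into a matrix system V a = ℓ, where row i of V is v_i (expressed in the standard basis). Since V is invertible (lower-triangular with 1s on the diagonal, up to permutation), solve by back-substitution:
  V =
[[1, 0, 0],
 [1, -1, 1],
 [0, 1, 0]]
  V a = (2, 7, -1)
Solving gives a = (2, -1, 4).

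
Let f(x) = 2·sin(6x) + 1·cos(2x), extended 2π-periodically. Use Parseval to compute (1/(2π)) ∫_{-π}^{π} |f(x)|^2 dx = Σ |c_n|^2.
Σ |c_n|^2 = 5/2

Expand |f|^2 and use orthogonality of {sin(nx), cos(mx)} on [-π, π]:
  ∫_{-π}^{π} sin(nx)^2 dx = π, ∫ cos(mx)^2 dx = π, and cross terms integrate to 0.
So ∫_{-π}^{π} f(x)^2 dx = 2^2 · π + 1^2 · π = (4 + 1)π.
Divide by 2π: (4 + 1)/2 = 5/2.
By Parseval, this equals Σ |c_n|^2.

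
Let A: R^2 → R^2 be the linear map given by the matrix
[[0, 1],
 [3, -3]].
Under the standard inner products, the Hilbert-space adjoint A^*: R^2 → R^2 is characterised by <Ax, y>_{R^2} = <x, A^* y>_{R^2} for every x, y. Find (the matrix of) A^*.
A^* = A^T =
[[0, 3],
 [1, -3]]

For real matrices with standard dot products, the defining identity <Ax, y> = <x, A^* y> gives (Ax)^T y = x^T (A^*) y, i.e. x^T A^T y = x^T (A^*) y. Since this holds for all x, y, we must have A^* = A^T. Therefore
A^* =
[[0, 3],
 [1, -3]].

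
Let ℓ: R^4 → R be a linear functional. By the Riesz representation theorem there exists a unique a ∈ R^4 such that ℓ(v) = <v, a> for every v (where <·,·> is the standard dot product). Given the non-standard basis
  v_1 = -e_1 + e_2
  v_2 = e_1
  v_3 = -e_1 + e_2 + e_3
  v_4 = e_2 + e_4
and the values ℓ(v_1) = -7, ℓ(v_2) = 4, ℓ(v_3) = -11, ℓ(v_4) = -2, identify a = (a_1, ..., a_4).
a = (4, -3, -4, 1)

Write a = (a_1, ..., a_4) in the standard basis. For each basis vector v_i, ℓ(v_i) = <v_i, a> is a linear equation in the a_j's. Collect the n equations into a matrix system V a = ℓ, where row i of V is v_i (expressed in the standard basis). Since V is invertible (lower-triangular with 1s on the diagonal, up to permutation), solve by back-substitution:
  V =
[[-1, 1, 0, 0],
 [1, 0, 0, 0],
 [-1, 1, 1, 0],
 [0, 1, 0, 1]]
  V a = (-7, 4, -11, -2)
Solving gives a = (4, -3, -4, 1).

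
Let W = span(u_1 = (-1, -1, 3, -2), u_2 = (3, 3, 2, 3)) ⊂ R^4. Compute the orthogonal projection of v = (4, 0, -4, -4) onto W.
proj_W(v) = (-16/33, -16/33, -408/143, 8/39)

Set up U = [u_1 | ... | u_2] ∈ R^(4×2). The projector onto W = col(U) is P = U (U^T U)^(-1) U^T.
Compute U^T U =
  [15, -6]
  [-6, 31],
and U^T v = (-8, -8).
Solve U^T U · c = U^T v for the coefficients: c = (-296/429, -56/143). The projection is proj_W(v) = U c.
Check: (v - proj_W(v)) · u_1 = 0  (should be 0).
Check: (v - proj_W(v)) · u_2 = 0  (should be 0).
Result: proj_W(v) = (-16/33, -16/33, -408/143, 8/39).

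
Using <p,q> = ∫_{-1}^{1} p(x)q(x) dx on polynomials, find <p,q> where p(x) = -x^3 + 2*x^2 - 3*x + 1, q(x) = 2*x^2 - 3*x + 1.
<p,q> = 202/15

Expand the product: p(x)·q(x) = -2*x^5 + 7*x^4 - 13*x^3 + 13*x^2 - 6*x + 1.
∫_{-1}^{1} of each monomial x^k gives [2/(k+1) if k even, 0 if k odd]. Integrating term-by-term (or equivalently evaluating the antiderivative F(x) = -x^6/3 + 7*x^5/5 - 13*x^4/4 + 13*x^3/3 - 3*x^2 + x at the endpoints):
  F(1) − F(−1) = 3/20 − (-799/60) = 202/15.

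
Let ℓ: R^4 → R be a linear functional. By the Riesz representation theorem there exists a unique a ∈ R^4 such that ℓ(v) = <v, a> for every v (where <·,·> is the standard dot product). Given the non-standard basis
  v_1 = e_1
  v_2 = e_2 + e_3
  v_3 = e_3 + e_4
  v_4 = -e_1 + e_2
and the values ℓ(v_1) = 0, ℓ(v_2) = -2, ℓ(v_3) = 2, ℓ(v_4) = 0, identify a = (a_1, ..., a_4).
a = (0, 0, -2, 4)

Write a = (a_1, ..., a_4) in the standard basis. For each basis vector v_i, ℓ(v_i) = <v_i, a> is a linear equation in the a_j's. Collect the n equations into a matrix system V a = ℓ, where row i of V is v_i (expressed in the standard basis). Since V is invertible (lower-triangular with 1s on the diagonal, up to permutation), solve by back-substitution:
  V =
[[1, 0, 0, 0],
 [0, 1, 1, 0],
 [0, 0, 1, 1],
 [-1, 1, 0, 0]]
  V a = (0, -2, 2, 0)
Solving gives a = (0, 0, -2, 4).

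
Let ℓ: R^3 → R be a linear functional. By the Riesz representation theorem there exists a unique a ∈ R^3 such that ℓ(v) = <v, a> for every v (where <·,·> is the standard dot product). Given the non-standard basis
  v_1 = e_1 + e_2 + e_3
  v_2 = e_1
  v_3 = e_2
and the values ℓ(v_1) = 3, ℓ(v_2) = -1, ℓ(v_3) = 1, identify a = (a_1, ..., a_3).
a = (-1, 1, 3)

Write a = (a_1, ..., a_3) in the standard basis. For each basis vector v_i, ℓ(v_i) = <v_i, a> is a linear equation in the a_j's. Collect the n equations into a matrix system V a = ℓ, where row i of V is v_i (expressed in the standard basis). Since V is invertible (lower-triangular with 1s on the diagonal, up to permutation), solve by back-substitution:
  V =
[[1, 1, 1],
 [1, 0, 0],
 [0, 1, 0]]
  V a = (3, -1, 1)
Solving gives a = (-1, 1, 3).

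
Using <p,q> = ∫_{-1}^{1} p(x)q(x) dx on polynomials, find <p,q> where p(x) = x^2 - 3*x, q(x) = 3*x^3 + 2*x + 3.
<p,q> = -28/5

Expand the product: p(x)·q(x) = 3*x^5 - 9*x^4 + 2*x^3 - 3*x^2 - 9*x.
∫_{-1}^{1} of each monomial x^k gives [2/(k+1) if k even, 0 if k odd]. Integrating term-by-term (or equivalently evaluating the antiderivative F(x) = x^6/2 - 9*x^5/5 + x^4/2 - x^3 - 9*x^2/2 at the endpoints):
  F(1) − F(−1) = -63/10 − (-7/10) = -28/5.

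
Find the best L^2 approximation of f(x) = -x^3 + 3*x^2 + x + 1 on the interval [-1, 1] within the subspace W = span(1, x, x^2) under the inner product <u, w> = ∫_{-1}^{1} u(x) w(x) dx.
g(x) = 3*x^2 + 2*x/5 + 1

The best approximation g ∈ W is the orthogonal projection of f onto W. Writing g = a_0 + a_1 x + a_2 x^2, the coefficients solve the normal equations G · a = b where
  G_{ij} = <φ_i, φ_j> and b_i = <f, φ_i>, with φ_0 = 1, φ_1 = x, φ_2 = x^2.
G =
  [2, 0, 2/3]
  [0, 2/3, 0]
  [2/3, 0, 2/5],
b = (4, 4/15, 28/15).
Solving gives a_0 = 1, a_1 = 2/5, a_2 = 3, so
  g(x) = 3*x^2 + 2*x/5 + 1.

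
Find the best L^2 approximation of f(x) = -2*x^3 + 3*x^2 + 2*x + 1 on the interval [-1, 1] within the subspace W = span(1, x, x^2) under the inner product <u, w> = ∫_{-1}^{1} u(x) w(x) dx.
g(x) = 3*x^2 + 4*x/5 + 1

The best approximation g ∈ W is the orthogonal projection of f onto W. Writing g = a_0 + a_1 x + a_2 x^2, the coefficients solve the normal equations G · a = b where
  G_{ij} = <φ_i, φ_j> and b_i = <f, φ_i>, with φ_0 = 1, φ_1 = x, φ_2 = x^2.
G =
  [2, 0, 2/3]
  [0, 2/3, 0]
  [2/3, 0, 2/5],
b = (4, 8/15, 28/15).
Solving gives a_0 = 1, a_1 = 4/5, a_2 = 3, so
  g(x) = 3*x^2 + 4*x/5 + 1.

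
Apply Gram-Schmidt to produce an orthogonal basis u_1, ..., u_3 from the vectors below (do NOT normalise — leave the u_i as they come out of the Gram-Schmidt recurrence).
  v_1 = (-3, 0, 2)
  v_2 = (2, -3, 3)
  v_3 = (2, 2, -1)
Orthogonal basis:
  u_1 = (-3, 0, 2)
  u_2 = (2, -3, 3)
  u_3 = (87/143, 29/22, 261/286)

Apply the Gram-Schmidt recurrence
  u_1 = v_1
  u_i = v_i − Σ_{j<i} ((v_i · u_j) / (u_j · u_j)) · u_j.

Step by step this gives:
  u_1 = (-3, 0, 2)
  u_2 = (2, -3, 3)
  u_3 = (87/143, 29/22, 261/286)

Orthogonality check:
  u_2 · u_1 = 0 (should be 0)
  u_3 · u_1 = 0 (should be 0)
  u_3 · u_2 = 0 (should be 0)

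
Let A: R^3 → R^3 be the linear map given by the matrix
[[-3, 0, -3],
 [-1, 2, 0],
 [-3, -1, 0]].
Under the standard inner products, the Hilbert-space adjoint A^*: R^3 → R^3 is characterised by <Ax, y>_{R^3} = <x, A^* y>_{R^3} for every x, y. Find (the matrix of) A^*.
A^* = A^T =
[[-3, -1, -3],
 [0, 2, -1],
 [-3, 0, 0]]

For real matrices with standard dot products, the defining identity <Ax, y> = <x, A^* y> gives (Ax)^T y = x^T (A^*) y, i.e. x^T A^T y = x^T (A^*) y. Since this holds for all x, y, we must have A^* = A^T. Therefore
A^* =
[[-3, -1, -3],
 [0, 2, -1],
 [-3, 0, 0]].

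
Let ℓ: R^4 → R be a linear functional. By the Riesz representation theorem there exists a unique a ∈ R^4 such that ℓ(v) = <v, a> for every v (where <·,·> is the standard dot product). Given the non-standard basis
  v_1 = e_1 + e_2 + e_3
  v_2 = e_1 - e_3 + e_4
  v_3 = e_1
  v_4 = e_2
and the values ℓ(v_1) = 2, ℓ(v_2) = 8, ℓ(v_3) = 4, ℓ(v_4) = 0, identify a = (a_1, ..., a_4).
a = (4, 0, -2, 2)

Write a = (a_1, ..., a_4) in the standard basis. For each basis vector v_i, ℓ(v_i) = <v_i, a> is a linear equation in the a_j's. Collect the n equations into a matrix system V a = ℓ, where row i of V is v_i (expressed in the standard basis). Since V is invertible (lower-triangular with 1s on the diagonal, up to permutation), solve by back-substitution:
  V =
[[1, 1, 1, 0],
 [1, 0, -1, 1],
 [1, 0, 0, 0],
 [0, 1, 0, 0]]
  V a = (2, 8, 4, 0)
Solving gives a = (4, 0, -2, 2).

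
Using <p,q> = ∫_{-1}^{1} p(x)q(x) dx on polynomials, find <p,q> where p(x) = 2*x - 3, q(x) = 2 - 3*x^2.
<p,q> = -6

Expand the product: p(x)·q(x) = -6*x^3 + 9*x^2 + 4*x - 6.
∫_{-1}^{1} of each monomial x^k gives [2/(k+1) if k even, 0 if k odd]. Integrating term-by-term (or equivalently evaluating the antiderivative F(x) = -3*x^4/2 + 3*x^3 + 2*x^2 - 6*x at the endpoints):
  F(1) − F(−1) = -5/2 − (7/2) = -6.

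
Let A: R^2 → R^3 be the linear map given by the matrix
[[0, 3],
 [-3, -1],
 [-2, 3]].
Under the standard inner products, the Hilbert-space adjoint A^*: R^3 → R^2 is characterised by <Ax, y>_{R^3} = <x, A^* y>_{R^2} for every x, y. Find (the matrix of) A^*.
A^* = A^T =
[[0, -3, -2],
 [3, -1, 3]]

For real matrices with standard dot products, the defining identity <Ax, y> = <x, A^* y> gives (Ax)^T y = x^T (A^*) y, i.e. x^T A^T y = x^T (A^*) y. Since this holds for all x, y, we must have A^* = A^T. Therefore
A^* =
[[0, -3, -2],
 [3, -1, 3]].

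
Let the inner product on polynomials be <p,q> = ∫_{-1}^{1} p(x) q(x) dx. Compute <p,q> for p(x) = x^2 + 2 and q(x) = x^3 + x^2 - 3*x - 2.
<p,q> = -38/5

Expand the product: p(x)·q(x) = x^5 + x^4 - x^3 - 6*x - 4.
∫_{-1}^{1} of each monomial x^k gives [2/(k+1) if k even, 0 if k odd]. Integrating term-by-term (or equivalently evaluating the antiderivative F(x) = x^6/6 + x^5/5 - x^4/4 - 3*x^2 - 4*x at the endpoints):
  F(1) − F(−1) = -413/60 − (43/60) = -38/5.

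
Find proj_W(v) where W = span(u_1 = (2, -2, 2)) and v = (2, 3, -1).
proj_W(v) = (-2/3, 2/3, -2/3)

Set up U = [u_1 | ... | u_1] ∈ R^(3×1). The projector onto W = col(U) is P = U (U^T U)^(-1) U^T.
Compute U^T U =
  [12],
and U^T v = (-4).
Solve U^T U · c = U^T v for the coefficients: c = (-1/3). The projection is proj_W(v) = U c.
Check: (v - proj_W(v)) · u_1 = 0  (should be 0).
Result: proj_W(v) = (-2/3, 2/3, -2/3).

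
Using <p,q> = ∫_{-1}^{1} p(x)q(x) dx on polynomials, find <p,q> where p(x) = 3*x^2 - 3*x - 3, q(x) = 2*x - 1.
<p,q> = 0

Expand the product: p(x)·q(x) = 6*x^3 - 9*x^2 - 3*x + 3.
∫_{-1}^{1} of each monomial x^k gives [2/(k+1) if k even, 0 if k odd]. Integrating term-by-term (or equivalently evaluating the antiderivative F(x) = 3*x^4/2 - 3*x^3 - 3*x^2/2 + 3*x at the endpoints):
  F(1) − F(−1) = 0 − (0) = 0.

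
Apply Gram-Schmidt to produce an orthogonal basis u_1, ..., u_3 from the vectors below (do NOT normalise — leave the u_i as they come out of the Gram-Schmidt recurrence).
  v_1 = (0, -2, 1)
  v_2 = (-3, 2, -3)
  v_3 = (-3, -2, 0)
Orthogonal basis:
  u_1 = (0, -2, 1)
  u_2 = (-3, -4/5, -8/5)
  u_3 = (-24/61, 18/61, 36/61)

Apply the Gram-Schmidt recurrence
  u_1 = v_1
  u_i = v_i − Σ_{j<i} ((v_i · u_j) / (u_j · u_j)) · u_j.

Step by step this gives:
  u_1 = (0, -2, 1)
  u_2 = (-3, -4/5, -8/5)
  u_3 = (-24/61, 18/61, 36/61)

Orthogonality check:
  u_2 · u_1 = 0 (should be 0)
  u_3 · u_1 = 0 (should be 0)
  u_3 · u_2 = 0 (should be 0)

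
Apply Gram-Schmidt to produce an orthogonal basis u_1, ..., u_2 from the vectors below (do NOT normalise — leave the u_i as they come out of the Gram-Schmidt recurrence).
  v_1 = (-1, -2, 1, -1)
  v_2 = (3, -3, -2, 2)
Orthogonal basis:
  u_1 = (-1, -2, 1, -1)
  u_2 = (20/7, -23/7, -13/7, 13/7)

Apply the Gram-Schmidt recurrence
  u_1 = v_1
  u_i = v_i − Σ_{j<i} ((v_i · u_j) / (u_j · u_j)) · u_j.

Step by step this gives:
  u_1 = (-1, -2, 1, -1)
  u_2 = (20/7, -23/7, -13/7, 13/7)

Orthogonality check:
  u_2 · u_1 = 0 (should be 0)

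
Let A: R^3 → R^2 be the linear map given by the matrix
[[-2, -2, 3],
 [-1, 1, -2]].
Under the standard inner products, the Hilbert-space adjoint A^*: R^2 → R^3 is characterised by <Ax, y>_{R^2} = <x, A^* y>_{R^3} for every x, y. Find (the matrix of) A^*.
A^* = A^T =
[[-2, -1],
 [-2, 1],
 [3, -2]]

For real matrices with standard dot products, the defining identity <Ax, y> = <x, A^* y> gives (Ax)^T y = x^T (A^*) y, i.e. x^T A^T y = x^T (A^*) y. Since this holds for all x, y, we must have A^* = A^T. Therefore
A^* =
[[-2, -1],
 [-2, 1],
 [3, -2]].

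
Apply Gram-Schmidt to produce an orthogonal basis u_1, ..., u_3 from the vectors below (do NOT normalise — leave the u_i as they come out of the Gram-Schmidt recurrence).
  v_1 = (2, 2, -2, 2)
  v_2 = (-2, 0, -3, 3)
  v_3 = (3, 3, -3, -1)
Orthogonal basis:
  u_1 = (2, 2, -2, 2)
  u_2 = (-3, -1, -2, 2)
  u_3 = (-1/3, 5/9, -17/9, -19/9)

Apply the Gram-Schmidt recurrence
  u_1 = v_1
  u_i = v_i − Σ_{j<i} ((v_i · u_j) / (u_j · u_j)) · u_j.

Step by step this gives:
  u_1 = (2, 2, -2, 2)
  u_2 = (-3, -1, -2, 2)
  u_3 = (-1/3, 5/9, -17/9, -19/9)

Orthogonality check:
  u_2 · u_1 = 0 (should be 0)
  u_3 · u_1 = 0 (should be 0)
  u_3 · u_2 = 0 (should be 0)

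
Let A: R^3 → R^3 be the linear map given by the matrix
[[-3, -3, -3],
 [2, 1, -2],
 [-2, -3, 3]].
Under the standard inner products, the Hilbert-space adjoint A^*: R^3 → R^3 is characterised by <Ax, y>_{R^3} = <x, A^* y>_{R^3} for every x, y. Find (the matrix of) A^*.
A^* = A^T =
[[-3, 2, -2],
 [-3, 1, -3],
 [-3, -2, 3]]

For real matrices with standard dot products, the defining identity <Ax, y> = <x, A^* y> gives (Ax)^T y = x^T (A^*) y, i.e. x^T A^T y = x^T (A^*) y. Since this holds for all x, y, we must have A^* = A^T. Therefore
A^* =
[[-3, 2, -2],
 [-3, 1, -3],
 [-3, -2, 3]].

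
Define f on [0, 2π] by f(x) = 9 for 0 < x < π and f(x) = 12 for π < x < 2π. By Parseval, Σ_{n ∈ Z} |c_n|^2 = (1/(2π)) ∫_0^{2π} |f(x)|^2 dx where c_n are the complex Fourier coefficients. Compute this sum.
Σ |c_n|^2 = 225/2

Parseval equates the L^2 energy of f (normalised by 1/(2π)) with the ℓ^2 sum of its Fourier coefficients: (1/(2π)) ∫_0^{2π} |f|^2 = Σ |c_n|^2.
Compute the left side: (1/(2π)) [∫_0^π 9^2 dx + ∫_π^{2π} 12^2 dx] = (1/(2π)) · (81π + 144π) = (81 + 144)/2 = 225/2.
So Σ_{n ∈ Z} |c_n|^2 = 225/2.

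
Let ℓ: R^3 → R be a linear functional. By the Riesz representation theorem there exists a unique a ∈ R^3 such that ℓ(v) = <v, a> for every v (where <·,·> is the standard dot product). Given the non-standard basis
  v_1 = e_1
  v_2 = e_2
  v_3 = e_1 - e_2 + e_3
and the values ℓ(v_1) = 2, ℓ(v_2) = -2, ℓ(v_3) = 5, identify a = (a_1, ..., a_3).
a = (2, -2, 1)

Write a = (a_1, ..., a_3) in the standard basis. For each basis vector v_i, ℓ(v_i) = <v_i, a> is a linear equation in the a_j's. Collect the n equations into a matrix system V a = ℓ, where row i of V is v_i (expressed in the standard basis). Since V is invertible (lower-triangular with 1s on the diagonal, up to permutation), solve by back-substitution:
  V =
[[1, 0, 0],
 [0, 1, 0],
 [1, -1, 1]]
  V a = (2, -2, 5)
Solving gives a = (2, -2, 1).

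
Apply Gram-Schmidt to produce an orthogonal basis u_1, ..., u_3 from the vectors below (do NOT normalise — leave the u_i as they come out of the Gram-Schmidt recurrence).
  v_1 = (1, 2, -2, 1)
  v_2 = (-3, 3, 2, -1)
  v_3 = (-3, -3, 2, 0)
Orthogonal basis:
  u_1 = (1, 2, -2, 1)
  u_2 = (-14/5, 17/5, 8/5, -4/5)
  u_3 = (-345/226, -69/113, -79/113, 305/226)

Apply the Gram-Schmidt recurrence
  u_1 = v_1
  u_i = v_i − Σ_{j<i} ((v_i · u_j) / (u_j · u_j)) · u_j.

Step by step this gives:
  u_1 = (1, 2, -2, 1)
  u_2 = (-14/5, 17/5, 8/5, -4/5)
  u_3 = (-345/226, -69/113, -79/113, 305/226)

Orthogonality check:
  u_2 · u_1 = 0 (should be 0)
  u_3 · u_1 = 0 (should be 0)
  u_3 · u_2 = 0 (should be 0)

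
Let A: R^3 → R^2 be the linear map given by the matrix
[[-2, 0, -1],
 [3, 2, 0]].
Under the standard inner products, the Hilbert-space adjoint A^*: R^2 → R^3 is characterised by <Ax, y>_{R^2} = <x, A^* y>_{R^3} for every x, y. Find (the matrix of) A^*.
A^* = A^T =
[[-2, 3],
 [0, 2],
 [-1, 0]]

For real matrices with standard dot products, the defining identity <Ax, y> = <x, A^* y> gives (Ax)^T y = x^T (A^*) y, i.e. x^T A^T y = x^T (A^*) y. Since this holds for all x, y, we must have A^* = A^T. Therefore
A^* =
[[-2, 3],
 [0, 2],
 [-1, 0]].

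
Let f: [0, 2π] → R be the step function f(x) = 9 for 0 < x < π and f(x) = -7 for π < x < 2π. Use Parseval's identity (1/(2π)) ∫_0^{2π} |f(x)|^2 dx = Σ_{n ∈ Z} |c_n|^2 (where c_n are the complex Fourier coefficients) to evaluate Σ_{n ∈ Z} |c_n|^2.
Σ |c_n|^2 = 65

Parseval equates the L^2 energy of f (normalised by 1/(2π)) with the ℓ^2 sum of its Fourier coefficients: (1/(2π)) ∫_0^{2π} |f|^2 = Σ |c_n|^2.
Compute the left side: (1/(2π)) [∫_0^π 9^2 dx + ∫_π^{2π} (-7)^2 dx] = (1/(2π)) · (81π + 49π) = (81 + 49)/2 = 65.
So Σ_{n ∈ Z} |c_n|^2 = 65.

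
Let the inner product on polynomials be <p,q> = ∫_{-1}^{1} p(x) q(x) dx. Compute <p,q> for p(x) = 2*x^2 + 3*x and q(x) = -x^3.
<p,q> = -6/5

Expand the product: p(x)·q(x) = -2*x^5 - 3*x^4.
∫_{-1}^{1} of each monomial x^k gives [2/(k+1) if k even, 0 if k odd]. Integrating term-by-term (or equivalently evaluating the antiderivative F(x) = -x^6/3 - 3*x^5/5 at the endpoints):
  F(1) − F(−1) = -14/15 − (4/15) = -6/5.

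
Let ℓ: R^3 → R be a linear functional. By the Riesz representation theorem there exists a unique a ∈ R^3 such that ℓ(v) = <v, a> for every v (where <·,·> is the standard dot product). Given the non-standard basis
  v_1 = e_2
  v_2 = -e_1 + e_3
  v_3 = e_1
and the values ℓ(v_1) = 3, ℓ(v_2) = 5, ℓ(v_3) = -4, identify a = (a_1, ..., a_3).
a = (-4, 3, 1)

Write a = (a_1, ..., a_3) in the standard basis. For each basis vector v_i, ℓ(v_i) = <v_i, a> is a linear equation in the a_j's. Collect the n equations into a matrix system V a = ℓ, where row i of V is v_i (expressed in the standard basis). Since V is invertible (lower-triangular with 1s on the diagonal, up to permutation), solve by back-substitution:
  V =
[[0, 1, 0],
 [-1, 0, 1],
 [1, 0, 0]]
  V a = (3, 5, -4)
Solving gives a = (-4, 3, 1).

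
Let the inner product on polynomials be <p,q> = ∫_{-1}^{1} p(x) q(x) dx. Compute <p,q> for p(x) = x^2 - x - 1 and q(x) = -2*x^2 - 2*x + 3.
<p,q> = -32/15

Expand the product: p(x)·q(x) = -2*x^4 + 7*x^2 - x - 3.
∫_{-1}^{1} of each monomial x^k gives [2/(k+1) if k even, 0 if k odd]. Integrating term-by-term (or equivalently evaluating the antiderivative F(x) = -2*x^5/5 + 7*x^3/3 - x^2/2 - 3*x at the endpoints):
  F(1) − F(−1) = -47/30 − (17/30) = -32/15.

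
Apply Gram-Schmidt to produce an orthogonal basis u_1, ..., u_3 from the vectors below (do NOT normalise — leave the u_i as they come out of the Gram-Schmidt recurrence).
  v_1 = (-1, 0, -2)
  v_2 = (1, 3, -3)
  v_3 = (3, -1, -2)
Orthogonal basis:
  u_1 = (-1, 0, -2)
  u_2 = (2, 3, -1)
  u_3 = (87/35, -29/14, -87/70)

Apply the Gram-Schmidt recurrence
  u_1 = v_1
  u_i = v_i − Σ_{j<i} ((v_i · u_j) / (u_j · u_j)) · u_j.

Step by step this gives:
  u_1 = (-1, 0, -2)
  u_2 = (2, 3, -1)
  u_3 = (87/35, -29/14, -87/70)

Orthogonality check:
  u_2 · u_1 = 0 (should be 0)
  u_3 · u_1 = 0 (should be 0)
  u_3 · u_2 = 0 (should be 0)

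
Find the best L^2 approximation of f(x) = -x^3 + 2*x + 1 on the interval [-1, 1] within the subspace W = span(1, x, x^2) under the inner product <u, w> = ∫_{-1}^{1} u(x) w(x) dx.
g(x) = 7*x/5 + 1

The best approximation g ∈ W is the orthogonal projection of f onto W. Writing g = a_0 + a_1 x + a_2 x^2, the coefficients solve the normal equations G · a = b where
  G_{ij} = <φ_i, φ_j> and b_i = <f, φ_i>, with φ_0 = 1, φ_1 = x, φ_2 = x^2.
G =
  [2, 0, 2/3]
  [0, 2/3, 0]
  [2/3, 0, 2/5],
b = (2, 14/15, 2/3).
Solving gives a_0 = 1, a_1 = 7/5, a_2 = 0, so
  g(x) = 7*x/5 + 1.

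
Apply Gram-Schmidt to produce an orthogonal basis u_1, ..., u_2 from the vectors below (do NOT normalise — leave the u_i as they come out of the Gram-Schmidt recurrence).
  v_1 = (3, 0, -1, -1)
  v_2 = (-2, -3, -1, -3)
Orthogonal basis:
  u_1 = (3, 0, -1, -1)
  u_2 = (-16/11, -3, -13/11, -35/11)

Apply the Gram-Schmidt recurrence
  u_1 = v_1
  u_i = v_i − Σ_{j<i} ((v_i · u_j) / (u_j · u_j)) · u_j.

Step by step this gives:
  u_1 = (3, 0, -1, -1)
  u_2 = (-16/11, -3, -13/11, -35/11)

Orthogonality check:
  u_2 · u_1 = 0 (should be 0)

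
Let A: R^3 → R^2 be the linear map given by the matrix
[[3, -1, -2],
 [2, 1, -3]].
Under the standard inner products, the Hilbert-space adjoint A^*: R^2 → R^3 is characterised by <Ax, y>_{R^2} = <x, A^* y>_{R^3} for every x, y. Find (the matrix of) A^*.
A^* = A^T =
[[3, 2],
 [-1, 1],
 [-2, -3]]

For real matrices with standard dot products, the defining identity <Ax, y> = <x, A^* y> gives (Ax)^T y = x^T (A^*) y, i.e. x^T A^T y = x^T (A^*) y. Since this holds for all x, y, we must have A^* = A^T. Therefore
A^* =
[[3, 2],
 [-1, 1],
 [-2, -3]].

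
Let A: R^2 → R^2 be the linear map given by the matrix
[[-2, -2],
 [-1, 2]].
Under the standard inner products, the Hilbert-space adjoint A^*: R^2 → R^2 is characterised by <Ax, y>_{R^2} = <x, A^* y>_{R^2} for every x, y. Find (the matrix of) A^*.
A^* = A^T =
[[-2, -1],
 [-2, 2]]

For real matrices with standard dot products, the defining identity <Ax, y> = <x, A^* y> gives (Ax)^T y = x^T (A^*) y, i.e. x^T A^T y = x^T (A^*) y. Since this holds for all x, y, we must have A^* = A^T. Therefore
A^* =
[[-2, -1],
 [-2, 2]].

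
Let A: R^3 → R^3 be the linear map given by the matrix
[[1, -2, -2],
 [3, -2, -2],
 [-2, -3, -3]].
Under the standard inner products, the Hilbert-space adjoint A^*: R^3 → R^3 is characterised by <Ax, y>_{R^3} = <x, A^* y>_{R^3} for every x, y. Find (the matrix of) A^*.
A^* = A^T =
[[1, 3, -2],
 [-2, -2, -3],
 [-2, -2, -3]]

For real matrices with standard dot products, the defining identity <Ax, y> = <x, A^* y> gives (Ax)^T y = x^T (A^*) y, i.e. x^T A^T y = x^T (A^*) y. Since this holds for all x, y, we must have A^* = A^T. Therefore
A^* =
[[1, 3, -2],
 [-2, -2, -3],
 [-2, -2, -3]].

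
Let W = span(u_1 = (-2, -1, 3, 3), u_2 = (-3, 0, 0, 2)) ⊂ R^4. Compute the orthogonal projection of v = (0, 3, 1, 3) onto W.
proj_W(v) = (-36/31, -9/31, 27/31, 39/31)

Set up U = [u_1 | ... | u_2] ∈ R^(4×2). The projector onto W = col(U) is P = U (U^T U)^(-1) U^T.
Compute U^T U =
  [23, 12]
  [12, 13],
and U^T v = (9, 6).
Solve U^T U · c = U^T v for the coefficients: c = (9/31, 6/31). The projection is proj_W(v) = U c.
Check: (v - proj_W(v)) · u_1 = 0  (should be 0).
Check: (v - proj_W(v)) · u_2 = 0  (should be 0).
Result: proj_W(v) = (-36/31, -9/31, 27/31, 39/31).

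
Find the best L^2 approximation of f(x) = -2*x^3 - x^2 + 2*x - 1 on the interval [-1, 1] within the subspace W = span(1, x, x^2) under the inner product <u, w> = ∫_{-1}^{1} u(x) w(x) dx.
g(x) = -x^2 + 4*x/5 - 1

The best approximation g ∈ W is the orthogonal projection of f onto W. Writing g = a_0 + a_1 x + a_2 x^2, the coefficients solve the normal equations G · a = b where
  G_{ij} = <φ_i, φ_j> and b_i = <f, φ_i>, with φ_0 = 1, φ_1 = x, φ_2 = x^2.
G =
  [2, 0, 2/3]
  [0, 2/3, 0]
  [2/3, 0, 2/5],
b = (-8/3, 8/15, -16/15).
Solving gives a_0 = -1, a_1 = 4/5, a_2 = -1, so
  g(x) = -x^2 + 4*x/5 - 1.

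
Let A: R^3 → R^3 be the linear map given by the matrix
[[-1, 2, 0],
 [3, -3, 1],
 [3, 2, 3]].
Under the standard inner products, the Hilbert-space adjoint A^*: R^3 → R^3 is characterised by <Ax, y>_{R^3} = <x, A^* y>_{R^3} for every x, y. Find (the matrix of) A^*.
A^* = A^T =
[[-1, 3, 3],
 [2, -3, 2],
 [0, 1, 3]]

For real matrices with standard dot products, the defining identity <Ax, y> = <x, A^* y> gives (Ax)^T y = x^T (A^*) y, i.e. x^T A^T y = x^T (A^*) y. Since this holds for all x, y, we must have A^* = A^T. Therefore
A^* =
[[-1, 3, 3],
 [2, -3, 2],
 [0, 1, 3]].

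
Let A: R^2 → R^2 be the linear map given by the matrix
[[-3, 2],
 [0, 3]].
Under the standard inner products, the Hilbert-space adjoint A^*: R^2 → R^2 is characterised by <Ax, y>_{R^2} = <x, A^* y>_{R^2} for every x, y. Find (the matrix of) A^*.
A^* = A^T =
[[-3, 0],
 [2, 3]]

For real matrices with standard dot products, the defining identity <Ax, y> = <x, A^* y> gives (Ax)^T y = x^T (A^*) y, i.e. x^T A^T y = x^T (A^*) y. Since this holds for all x, y, we must have A^* = A^T. Therefore
A^* =
[[-3, 0],
 [2, 3]].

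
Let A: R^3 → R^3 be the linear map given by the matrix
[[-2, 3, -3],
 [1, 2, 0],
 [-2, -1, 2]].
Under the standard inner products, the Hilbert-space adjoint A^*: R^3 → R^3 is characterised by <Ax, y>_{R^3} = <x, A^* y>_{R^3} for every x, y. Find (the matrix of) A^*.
A^* = A^T =
[[-2, 1, -2],
 [3, 2, -1],
 [-3, 0, 2]]

For real matrices with standard dot products, the defining identity <Ax, y> = <x, A^* y> gives (Ax)^T y = x^T (A^*) y, i.e. x^T A^T y = x^T (A^*) y. Since this holds for all x, y, we must have A^* = A^T. Therefore
A^* =
[[-2, 1, -2],
 [3, 2, -1],
 [-3, 0, 2]].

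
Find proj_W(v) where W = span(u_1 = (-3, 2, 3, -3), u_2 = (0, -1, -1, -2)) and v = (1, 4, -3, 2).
proj_W(v) = (33/37, 7/37, -4/37, 91/37)

Set up U = [u_1 | ... | u_2] ∈ R^(4×2). The projector onto W = col(U) is P = U (U^T U)^(-1) U^T.
Compute U^T U =
  [31, 1]
  [1, 6],
and U^T v = (-10, -5).
Solve U^T U · c = U^T v for the coefficients: c = (-11/37, -29/37). The projection is proj_W(v) = U c.
Check: (v - proj_W(v)) · u_1 = 0  (should be 0).
Check: (v - proj_W(v)) · u_2 = 0  (should be 0).
Result: proj_W(v) = (33/37, 7/37, -4/37, 91/37).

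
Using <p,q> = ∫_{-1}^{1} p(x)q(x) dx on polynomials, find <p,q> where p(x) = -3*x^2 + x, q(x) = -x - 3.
<p,q> = 16/3

Expand the product: p(x)·q(x) = 3*x^3 + 8*x^2 - 3*x.
∫_{-1}^{1} of each monomial x^k gives [2/(k+1) if k even, 0 if k odd]. Integrating term-by-term (or equivalently evaluating the antiderivative F(x) = 3*x^4/4 + 8*x^3/3 - 3*x^2/2 at the endpoints):
  F(1) − F(−1) = 23/12 − (-41/12) = 16/3.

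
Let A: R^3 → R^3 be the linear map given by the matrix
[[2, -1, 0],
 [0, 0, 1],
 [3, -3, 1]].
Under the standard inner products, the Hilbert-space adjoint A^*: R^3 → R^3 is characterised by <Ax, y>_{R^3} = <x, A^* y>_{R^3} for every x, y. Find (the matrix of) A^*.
A^* = A^T =
[[2, 0, 3],
 [-1, 0, -3],
 [0, 1, 1]]

For real matrices with standard dot products, the defining identity <Ax, y> = <x, A^* y> gives (Ax)^T y = x^T (A^*) y, i.e. x^T A^T y = x^T (A^*) y. Since this holds for all x, y, we must have A^* = A^T. Therefore
A^* =
[[2, 0, 3],
 [-1, 0, -3],
 [0, 1, 1]].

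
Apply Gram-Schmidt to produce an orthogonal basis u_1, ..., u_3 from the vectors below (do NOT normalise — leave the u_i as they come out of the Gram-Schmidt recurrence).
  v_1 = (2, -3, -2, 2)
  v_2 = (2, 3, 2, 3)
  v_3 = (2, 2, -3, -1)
Orthogonal basis:
  u_1 = (2, -3, -2, 2)
  u_2 = (16/7, 18/7, 12/7, 23/7)
  u_3 = (910/537, 386/179, -1555/537, -728/537)

Apply the Gram-Schmidt recurrence
  u_1 = v_1
  u_i = v_i − Σ_{j<i} ((v_i · u_j) / (u_j · u_j)) · u_j.

Step by step this gives:
  u_1 = (2, -3, -2, 2)
  u_2 = (16/7, 18/7, 12/7, 23/7)
  u_3 = (910/537, 386/179, -1555/537, -728/537)

Orthogonality check:
  u_2 · u_1 = 0 (should be 0)
  u_3 · u_1 = 0 (should be 0)
  u_3 · u_2 = 0 (should be 0)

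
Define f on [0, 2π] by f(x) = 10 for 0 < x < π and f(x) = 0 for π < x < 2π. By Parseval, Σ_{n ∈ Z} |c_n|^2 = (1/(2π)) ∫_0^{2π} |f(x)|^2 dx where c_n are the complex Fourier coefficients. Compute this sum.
Σ |c_n|^2 = 50

Parseval equates the L^2 energy of f (normalised by 1/(2π)) with the ℓ^2 sum of its Fourier coefficients: (1/(2π)) ∫_0^{2π} |f|^2 = Σ |c_n|^2.
Compute the left side: (1/(2π)) [∫_0^π 10^2 dx + ∫_π^{2π} 0^2 dx] = (1/(2π)) · (100π + 0π) = (100 + 0)/2 = 50.
So Σ_{n ∈ Z} |c_n|^2 = 50.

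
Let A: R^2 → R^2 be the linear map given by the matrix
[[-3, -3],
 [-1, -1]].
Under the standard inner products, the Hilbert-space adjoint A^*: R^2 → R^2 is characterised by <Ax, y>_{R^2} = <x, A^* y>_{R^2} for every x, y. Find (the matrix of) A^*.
A^* = A^T =
[[-3, -1],
 [-3, -1]]

For real matrices with standard dot products, the defining identity <Ax, y> = <x, A^* y> gives (Ax)^T y = x^T (A^*) y, i.e. x^T A^T y = x^T (A^*) y. Since this holds for all x, y, we must have A^* = A^T. Therefore
A^* =
[[-3, -1],
 [-3, -1]].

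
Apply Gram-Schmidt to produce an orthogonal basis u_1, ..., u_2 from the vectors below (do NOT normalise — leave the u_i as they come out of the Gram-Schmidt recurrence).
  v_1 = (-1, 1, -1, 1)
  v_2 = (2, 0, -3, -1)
Orthogonal basis:
  u_1 = (-1, 1, -1, 1)
  u_2 = (2, 0, -3, -1)

Apply the Gram-Schmidt recurrence
  u_1 = v_1
  u_i = v_i − Σ_{j<i} ((v_i · u_j) / (u_j · u_j)) · u_j.

Step by step this gives:
  u_1 = (-1, 1, -1, 1)
  u_2 = (2, 0, -3, -1)

Orthogonality check:
  u_2 · u_1 = 0 (should be 0)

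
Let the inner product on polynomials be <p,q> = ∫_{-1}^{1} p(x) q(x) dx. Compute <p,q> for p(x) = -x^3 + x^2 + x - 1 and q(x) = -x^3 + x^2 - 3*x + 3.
<p,q> = -544/105

Expand the product: p(x)·q(x) = x^6 - 2*x^5 + 3*x^4 - 4*x^3 - x^2 + 6*x - 3.
∫_{-1}^{1} of each monomial x^k gives [2/(k+1) if k even, 0 if k odd]. Integrating term-by-term (or equivalently evaluating the antiderivative F(x) = x^7/7 - x^6/3 + 3*x^5/5 - x^4 - x^3/3 + 3*x^2 - 3*x at the endpoints):
  F(1) − F(−1) = -97/105 − (149/35) = -544/105.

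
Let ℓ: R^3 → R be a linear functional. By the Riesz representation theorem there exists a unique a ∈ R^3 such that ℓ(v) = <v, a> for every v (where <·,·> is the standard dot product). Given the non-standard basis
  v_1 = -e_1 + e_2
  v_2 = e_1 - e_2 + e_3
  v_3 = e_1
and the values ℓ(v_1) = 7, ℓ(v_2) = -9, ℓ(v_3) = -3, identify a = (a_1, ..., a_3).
a = (-3, 4, -2)

Write a = (a_1, ..., a_3) in the standard basis. For each basis vector v_i, ℓ(v_i) = <v_i, a> is a linear equation in the a_j's. Collect the n equations into a matrix system V a = ℓ, where row i of V is v_i (expressed in the standard basis). Since V is invertible (lower-triangular with 1s on the diagonal, up to permutation), solve by back-substitution:
  V =
[[-1, 1, 0],
 [1, -1, 1],
 [1, 0, 0]]
  V a = (7, -9, -3)
Solving gives a = (-3, 4, -2).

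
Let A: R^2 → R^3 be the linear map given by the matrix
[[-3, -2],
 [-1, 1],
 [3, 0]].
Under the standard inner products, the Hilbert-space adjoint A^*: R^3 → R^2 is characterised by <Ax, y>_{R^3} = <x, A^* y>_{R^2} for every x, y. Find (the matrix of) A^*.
A^* = A^T =
[[-3, -1, 3],
 [-2, 1, 0]]

For real matrices with standard dot products, the defining identity <Ax, y> = <x, A^* y> gives (Ax)^T y = x^T (A^*) y, i.e. x^T A^T y = x^T (A^*) y. Since this holds for all x, y, we must have A^* = A^T. Therefore
A^* =
[[-3, -1, 3],
 [-2, 1, 0]].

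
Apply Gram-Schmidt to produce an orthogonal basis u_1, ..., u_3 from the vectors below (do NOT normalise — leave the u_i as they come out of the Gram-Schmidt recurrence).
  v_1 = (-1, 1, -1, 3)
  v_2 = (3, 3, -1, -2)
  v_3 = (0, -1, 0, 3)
Orthogonal basis:
  u_1 = (-1, 1, -1, 3)
  u_2 = (31/12, 41/12, -17/12, -3/4)
  u_3 = (343/251, -186/251, 71/251, 200/251)

Apply the Gram-Schmidt recurrence
  u_1 = v_1
  u_i = v_i − Σ_{j<i} ((v_i · u_j) / (u_j · u_j)) · u_j.

Step by step this gives:
  u_1 = (-1, 1, -1, 3)
  u_2 = (31/12, 41/12, -17/12, -3/4)
  u_3 = (343/251, -186/251, 71/251, 200/251)

Orthogonality check:
  u_2 · u_1 = 0 (should be 0)
  u_3 · u_1 = 0 (should be 0)
  u_3 · u_2 = 0 (should be 0)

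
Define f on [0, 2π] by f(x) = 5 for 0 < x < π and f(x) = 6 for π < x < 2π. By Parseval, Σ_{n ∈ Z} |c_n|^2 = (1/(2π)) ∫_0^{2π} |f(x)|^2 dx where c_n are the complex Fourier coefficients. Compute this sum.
Σ |c_n|^2 = 61/2

Parseval equates the L^2 energy of f (normalised by 1/(2π)) with the ℓ^2 sum of its Fourier coefficients: (1/(2π)) ∫_0^{2π} |f|^2 = Σ |c_n|^2.
Compute the left side: (1/(2π)) [∫_0^π 5^2 dx + ∫_π^{2π} 6^2 dx] = (1/(2π)) · (25π + 36π) = (25 + 36)/2 = 61/2.
So Σ_{n ∈ Z} |c_n|^2 = 61/2.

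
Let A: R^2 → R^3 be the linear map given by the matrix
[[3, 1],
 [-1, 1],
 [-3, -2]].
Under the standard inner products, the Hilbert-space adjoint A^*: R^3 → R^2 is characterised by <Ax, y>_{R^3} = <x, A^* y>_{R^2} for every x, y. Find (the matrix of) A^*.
A^* = A^T =
[[3, -1, -3],
 [1, 1, -2]]

For real matrices with standard dot products, the defining identity <Ax, y> = <x, A^* y> gives (Ax)^T y = x^T (A^*) y, i.e. x^T A^T y = x^T (A^*) y. Since this holds for all x, y, we must have A^* = A^T. Therefore
A^* =
[[3, -1, -3],
 [1, 1, -2]].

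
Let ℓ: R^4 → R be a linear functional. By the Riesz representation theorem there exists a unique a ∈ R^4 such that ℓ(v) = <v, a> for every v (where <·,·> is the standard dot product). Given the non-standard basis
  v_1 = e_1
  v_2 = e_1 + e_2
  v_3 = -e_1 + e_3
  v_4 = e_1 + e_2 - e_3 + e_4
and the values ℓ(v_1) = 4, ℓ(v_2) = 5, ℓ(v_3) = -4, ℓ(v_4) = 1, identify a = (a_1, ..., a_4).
a = (4, 1, 0, -4)

Write a = (a_1, ..., a_4) in the standard basis. For each basis vector v_i, ℓ(v_i) = <v_i, a> is a linear equation in the a_j's. Collect the n equations into a matrix system V a = ℓ, where row i of V is v_i (expressed in the standard basis). Since V is invertible (lower-triangular with 1s on the diagonal, up to permutation), solve by back-substitution:
  V =
[[1, 0, 0, 0],
 [1, 1, 0, 0],
 [-1, 0, 1, 0],
 [1, 1, -1, 1]]
  V a = (4, 5, -4, 1)
Solving gives a = (4, 1, 0, -4).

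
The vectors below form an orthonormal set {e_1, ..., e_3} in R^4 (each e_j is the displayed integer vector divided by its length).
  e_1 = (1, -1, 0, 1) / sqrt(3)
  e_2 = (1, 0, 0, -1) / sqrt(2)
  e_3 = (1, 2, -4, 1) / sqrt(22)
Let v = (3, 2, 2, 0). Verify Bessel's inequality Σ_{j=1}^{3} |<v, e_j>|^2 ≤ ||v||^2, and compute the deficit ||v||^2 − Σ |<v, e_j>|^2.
Σ |<v, e_j>|^2 = 161/33; ||v||^2 = 17; deficit = 400/33

Write each e_j = u_j / sqrt(<u_j, u_j>) where u_j is the displayed integer vector. Then <v, e_j> = <v, u_j> / sqrt(<u_j, u_j>), so |<v, e_j>|^2 = <v, u_j>^2 / <u_j, u_j>.
Coefficients: <v, e_1> = 1/sqrt(3), <v, e_2> = 3/sqrt(2), <v, e_3> = -1/sqrt(22).
Square and sum: Σ |<v, e_j>|^2 = 161/33.
Compute ||v||^2 = v·v = 17.
Deficit = 17 − 161/33 = 400/33 ≥ 0, confirming Bessel's inequality. (The deficit equals ||v − Σ <v,e_j> e_j||^2, the squared distance from v to span{e_j}.)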